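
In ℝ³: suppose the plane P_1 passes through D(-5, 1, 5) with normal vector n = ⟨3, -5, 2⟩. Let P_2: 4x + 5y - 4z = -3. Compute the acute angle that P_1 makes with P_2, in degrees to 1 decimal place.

63.2

P_1: n·r = n·D gives 3x - 5y + 2z = -10.
cos θ = |n₁·n₂| / (|n₁||n₂|) = |-21| / (√38 · √57).
θ = arccos(0.45122) ≈ 63.2°.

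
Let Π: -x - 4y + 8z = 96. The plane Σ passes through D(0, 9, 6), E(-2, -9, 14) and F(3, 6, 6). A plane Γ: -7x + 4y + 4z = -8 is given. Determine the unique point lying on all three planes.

DE = (-2, -18, 8), DF = (3, -3, 0); a normal to Σ is DE × DF = (24, 24, 60).
Using D: Σ has equation 24x + 24y + 60z = 576.
Solving the 3×3 linear system -x - 4y + 8z = 96, 24x + 24y + 60z = 576, -7x + 4y + 4z = -8 (e.g. by elimination or Cramer's rule, determinant = 4320) gives (4, -5, 10).

(4, -5, 10)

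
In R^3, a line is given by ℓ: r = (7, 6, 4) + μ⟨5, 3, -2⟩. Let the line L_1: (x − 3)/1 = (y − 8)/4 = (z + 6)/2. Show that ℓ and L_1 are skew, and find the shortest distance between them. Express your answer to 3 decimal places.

9.968

L_1 has direction (1, 4, 2) through (3, 8, -6).
Common perpendicular direction n = (5, 3, -2) × (1, 4, 2) = (14, -12, 17).
With w = (3, 8, -6) − (7, 6, 4) = (-4, 2, -10), w · n = -250.
Since n ≠ 0 the lines are not parallel, and w · n = -250 ≠ 0 so they do not intersect; hence they are skew.
Distance = |w · n| / |n| = |-250| / √629 ≈ 9.968.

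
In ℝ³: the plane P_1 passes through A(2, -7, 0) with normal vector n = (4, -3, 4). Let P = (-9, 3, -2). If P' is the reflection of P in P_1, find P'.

(7, -9, 14)

P_1: n·r = n·A gives 4x - 3y + 4z = 29.
λ = (n·P − d)/|n|² = (-53 − 29)/41 = -2.
Reflection = P − 2λn = (-9, 3, -2) − (-4)·(4, -3, 4) = (7, -9, 14).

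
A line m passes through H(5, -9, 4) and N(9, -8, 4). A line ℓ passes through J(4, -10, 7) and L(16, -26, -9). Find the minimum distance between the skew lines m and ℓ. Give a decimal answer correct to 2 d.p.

A direction vector for m is N − H = (4, 1, 0).
A direction vector for ℓ is L − J = (12, -16, -16).
Common perpendicular direction n = (4, 1, 0) × (12, -16, -16) = (-16, 64, -76).
With w = (4, -10, 7) − (5, -9, 4) = (-1, -1, 3), w · n = -276.
Distance = |w · n| / |n| = |-276| / √10128 ≈ 2.74.

2.74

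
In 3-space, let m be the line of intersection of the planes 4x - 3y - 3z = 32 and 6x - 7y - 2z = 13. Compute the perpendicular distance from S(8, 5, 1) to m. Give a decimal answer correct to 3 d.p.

7.716

Direction of m: (4, -3, -3) × (6, -7, -2) = (-15, -10, -10).
A point on m: solving the two plane equations with x = 5 gives (5, 5, -9).
Taking (5, 5, -9) on m with direction v = (-15, -10, -10): w = S − (5, 5, -9) = (3, 0, 10), and w × v = (100, -120, -30).
Distance = |w × v| / |v| = √25300 / √425 ≈ 7.716.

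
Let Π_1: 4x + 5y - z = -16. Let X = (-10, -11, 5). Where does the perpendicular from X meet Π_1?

(-2, -1, 3)

Foot = X − λn with λ = (n·X − d)/|n|² = (-100 − (-16))/42 = -2.
Foot = (-10, -11, 5) − (-2)·(4, 5, -1) = (-2, -1, 3).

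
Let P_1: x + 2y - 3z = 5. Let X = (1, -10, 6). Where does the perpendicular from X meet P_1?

(4, -4, -3)

Foot = X − λn with λ = (n·X − d)/|n|² = (-37 − 5)/14 = -3.
Foot = (1, -10, 6) − (-3)·(1, 2, -3) = (4, -4, -3).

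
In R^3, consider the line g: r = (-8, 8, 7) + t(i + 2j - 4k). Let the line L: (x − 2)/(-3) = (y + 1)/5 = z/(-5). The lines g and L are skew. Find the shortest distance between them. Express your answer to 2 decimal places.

L has direction (-3, 5, -5) through (2, -1, 0).
Common perpendicular direction n = (1, 2, -4) × (-3, 5, -5) = (10, 17, 11).
With w = (2, -1, 0) − (-8, 8, 7) = (10, -9, -7), w · n = -130.
Distance = |w · n| / |n| = |-130| / √510 ≈ 5.76.

5.76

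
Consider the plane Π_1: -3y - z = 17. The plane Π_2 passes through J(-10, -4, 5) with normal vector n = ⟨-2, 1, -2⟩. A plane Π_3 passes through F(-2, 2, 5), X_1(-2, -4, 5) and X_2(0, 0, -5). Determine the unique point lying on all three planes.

Π_2: n·r = n·J gives -2x + y - 2z = 6.
FX_1 = (0, -6, 0), FX_2 = (2, -2, -10); a normal to Π_3 is FX_1 × FX_2 = (60, 0, 12).
Using F: Π_3 has equation 60x + 12z = -60.
Solving the 3×3 linear system -3y - z = 17, -2x + y - 2z = 6, 60x + 12z = -60 (e.g. by elimination or Cramer's rule, determinant = 348) gives (0, -4, -5).

(0, -4, -5)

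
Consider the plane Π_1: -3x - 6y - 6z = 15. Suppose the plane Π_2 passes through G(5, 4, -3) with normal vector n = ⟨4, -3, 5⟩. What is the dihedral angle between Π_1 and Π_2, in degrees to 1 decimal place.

67.8

Π_2: n·r = n·G gives 4x - 3y + 5z = -7.
cos θ = |n₁·n₂| / (|n₁||n₂|) = |-24| / (√81 · √50).
θ = arccos(0.37712) ≈ 67.8°.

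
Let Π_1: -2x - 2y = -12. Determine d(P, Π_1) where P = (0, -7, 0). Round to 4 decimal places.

n·P − d = (-2)·(0) + (-2)·(-7) + (0)·(0) − (-12) = 26; |n| = √8.
Distance = |26| / √8 = 26/√8 ≈ 9.1924.

9.1924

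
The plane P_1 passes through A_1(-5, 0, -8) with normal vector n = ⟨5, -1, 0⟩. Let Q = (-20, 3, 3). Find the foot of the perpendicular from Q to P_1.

(-5, 0, 3)

P_1: n·r = n·A_1 gives 5x - y = -25.
Foot = Q − λn with λ = (n·Q − d)/|n|² = (-103 − (-25))/26 = -3.
Foot = (-20, 3, 3) − (-3)·(5, -1, 0) = (-5, 0, 3).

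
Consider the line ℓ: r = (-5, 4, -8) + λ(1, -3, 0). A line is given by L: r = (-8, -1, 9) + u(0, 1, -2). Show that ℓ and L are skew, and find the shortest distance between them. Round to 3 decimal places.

Common perpendicular direction n = (1, -3, 0) × (0, 1, -2) = (6, 2, 1).
With w = (-8, -1, 9) − (-5, 4, -8) = (-3, -5, 17), w · n = -11.
Since n ≠ 0 the lines are not parallel, and w · n = -11 ≠ 0 so they do not intersect; hence they are skew.
Distance = |w · n| / |n| = |-11| / √41 ≈ 1.718.

1.718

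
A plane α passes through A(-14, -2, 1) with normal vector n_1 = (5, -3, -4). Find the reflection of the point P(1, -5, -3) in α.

(-19, 7, 13)

α: n_1·r = n_1·A gives 5x - 3y - 4z = -68.
λ = (n·P − d)/|n|² = (32 − (-68))/50 = 2.
Reflection = P − 2λn = (1, -5, -3) − 4·(5, -3, -4) = (-19, 7, 13).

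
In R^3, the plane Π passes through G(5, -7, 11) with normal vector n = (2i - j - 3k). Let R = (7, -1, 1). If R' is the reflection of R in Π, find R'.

(-1, 3, 13)

Π: n·r = n·G gives 2x - y - 3z = -16.
λ = (n·R − d)/|n|² = (12 − (-16))/14 = 2.
Reflection = R − 2λn = (7, -1, 1) − 4·(2, -1, -3) = (-1, 3, 13).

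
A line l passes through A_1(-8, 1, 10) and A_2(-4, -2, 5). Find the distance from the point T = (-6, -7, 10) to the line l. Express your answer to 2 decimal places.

A direction vector for l is A_2 − A_1 = (4, -3, -5).
Taking (-8, 1, 10) on l with direction v = (4, -3, -5): w = T − (-8, 1, 10) = (2, -8, 0), and w × v = (40, 10, 26).
Distance = |w × v| / |v| = √2376 / √50 ≈ 6.89.

6.89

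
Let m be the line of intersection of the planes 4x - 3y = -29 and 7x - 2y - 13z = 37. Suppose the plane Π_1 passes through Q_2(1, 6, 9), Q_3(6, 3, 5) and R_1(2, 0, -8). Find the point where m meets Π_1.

Direction of m: (4, -3, 0) × (7, -2, -13) = (39, 52, 13).
A point on m: solving the two plane equations with x = -14 gives (-14, -9, -9).
Q_2Q_3 = (5, -3, -4), Q_2R_1 = (1, -6, -17); a normal to Π_1 is Q_2Q_3 × Q_2R_1 = (27, 81, -27).
Using Q_2: Π_1 has equation 27x + 81y - 27z = 270.
Substitute r = (-14, -9, -9) + t(39, 52, 13) into the plane: -864 + 4914t = 270, so t = 3/13.
Intersection: (-14, -9, -9) + (3/13)·(39, 52, 13) = (-5, 3, -6).

(-5, 3, -6)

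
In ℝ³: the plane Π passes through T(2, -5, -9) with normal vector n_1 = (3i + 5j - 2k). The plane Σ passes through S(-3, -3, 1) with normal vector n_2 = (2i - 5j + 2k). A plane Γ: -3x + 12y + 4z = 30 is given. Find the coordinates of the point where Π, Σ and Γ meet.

Π: n_1·r = n_1·T gives 3x + 5y - 2z = -1.
Σ: n_2·r = n_2·S gives 2x - 5y + 2z = 11.
Solving the 3×3 linear system 3x + 5y - 2z = -1, 2x - 5y + 2z = 11, -3x + 12y + 4z = 30 (e.g. by elimination or Cramer's rule, determinant = -220) gives (2, 1, 6).

(2, 1, 6)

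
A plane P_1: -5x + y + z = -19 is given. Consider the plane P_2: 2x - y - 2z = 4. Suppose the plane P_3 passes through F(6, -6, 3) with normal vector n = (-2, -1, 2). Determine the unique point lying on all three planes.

P_3: n·r = n·F gives -2x - y + 2z = 0.
Solving the 3×3 linear system -5x + y + z = -19, 2x - y - 2z = 4, -2x - y + 2z = 0 (e.g. by elimination or Cramer's rule, determinant = 16) gives (4, -2, 3).

(4, -2, 3)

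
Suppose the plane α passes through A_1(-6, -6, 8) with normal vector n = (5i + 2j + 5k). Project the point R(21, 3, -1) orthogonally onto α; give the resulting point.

α: n·r = n·A_1 gives 5x + 2y + 5z = -2.
Foot = R − λn with λ = (n·R − d)/|n|² = (106 − (-2))/54 = 2.
Foot = (21, 3, -1) − 2·(5, 2, 5) = (11, -1, -11).

(11, -1, -11)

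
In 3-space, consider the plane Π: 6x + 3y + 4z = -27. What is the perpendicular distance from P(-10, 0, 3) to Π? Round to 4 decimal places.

n·P − d = (6)·(-10) + (3)·(0) + (4)·(3) − (-27) = -21; |n| = √61.
Distance = |-21| / √61 = 21/√61 ≈ 2.6888.

2.6888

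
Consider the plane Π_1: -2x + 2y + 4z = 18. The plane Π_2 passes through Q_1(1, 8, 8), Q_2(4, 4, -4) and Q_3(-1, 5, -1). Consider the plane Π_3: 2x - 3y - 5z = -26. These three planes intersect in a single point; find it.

(1, 6, 2)

Q_1Q_2 = (3, -4, -12), Q_1Q_3 = (-2, -3, -9); a normal to Π_2 is Q_1Q_2 × Q_1Q_3 = (0, 51, -17).
Using Q_1: Π_2 has equation 51y - 17z = 272.
Solving the 3×3 linear system -2x + 2y + 4z = 18, 51y - 17z = 272, 2x - 3y - 5z = -26 (e.g. by elimination or Cramer's rule, determinant = 136) gives (1, 6, 2).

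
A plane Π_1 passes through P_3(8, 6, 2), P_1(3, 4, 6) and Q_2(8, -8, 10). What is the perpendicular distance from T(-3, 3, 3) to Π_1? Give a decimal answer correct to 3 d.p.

5.444

P_3P_1 = (-5, -2, 4), P_3Q_2 = (0, -14, 8); a normal to Π_1 is P_3P_1 × P_3Q_2 = (40, 40, 70).
Using P_3: Π_1 has equation 40x + 40y + 70z = 700.
n·T − d = (40)·(-3) + (40)·(3) + (70)·(3) − 700 = -490; |n| = √8100.
Distance = |-490| / √8100 = 490/√8100 ≈ 5.444.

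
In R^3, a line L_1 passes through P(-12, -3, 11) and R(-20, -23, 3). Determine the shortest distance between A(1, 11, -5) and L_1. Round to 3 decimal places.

22.291

A direction vector for L_1 is R − P = (-8, -20, -8).
Taking (-12, -3, 11) on L_1 with direction v = (-8, -20, -8): w = A − (-12, -3, 11) = (13, 14, -16), and w × v = (-432, 232, -148).
Distance = |w × v| / |v| = √262352 / √528 ≈ 22.291.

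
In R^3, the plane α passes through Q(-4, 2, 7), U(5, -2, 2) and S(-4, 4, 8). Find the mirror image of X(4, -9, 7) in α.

QU = (9, -4, -5), QS = (0, 2, 1); a normal to α is QU × QS = (6, -9, 18).
Using Q: α has equation 6x - 9y + 18z = 84.
λ = (n·X − d)/|n|² = (231 − 84)/441 = 1/3.
Reflection = X − 2λn = (4, -9, 7) − (2/3)·(6, -9, 18) = (0, -3, -5).

(0, -3, -5)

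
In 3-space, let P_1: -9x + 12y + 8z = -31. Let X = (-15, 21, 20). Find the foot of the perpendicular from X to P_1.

Foot = X − λn with λ = (n·X − d)/|n|² = (547 − (-31))/289 = 2.
Foot = (-15, 21, 20) − 2·(-9, 12, 8) = (3, -3, 4).

(3, -3, 4)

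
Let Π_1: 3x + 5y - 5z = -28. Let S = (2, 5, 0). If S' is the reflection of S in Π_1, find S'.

λ = (n·S − d)/|n|² = (31 − (-28))/59 = 1.
Reflection = S − 2λn = (2, 5, 0) − 2·(3, 5, -5) = (-4, -5, 10).

(-4, -5, 10)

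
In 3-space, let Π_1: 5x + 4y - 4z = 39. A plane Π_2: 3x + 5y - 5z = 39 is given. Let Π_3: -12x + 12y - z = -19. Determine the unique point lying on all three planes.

Solving the 3×3 linear system 5x + 4y - 4z = 39, 3x + 5y - 5z = 39, -12x + 12y - z = -19 (e.g. by elimination or Cramer's rule, determinant = 143) gives (3, 1, -5).

(3, 1, -5)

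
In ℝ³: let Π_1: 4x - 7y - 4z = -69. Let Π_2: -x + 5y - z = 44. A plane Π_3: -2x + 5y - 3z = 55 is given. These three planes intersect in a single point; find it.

(-7, 7, -2)

Solving the 3×3 linear system 4x - 7y - 4z = -69, -x + 5y - z = 44, -2x + 5y - 3z = 55 (e.g. by elimination or Cramer's rule, determinant = -53) gives (-7, 7, -2).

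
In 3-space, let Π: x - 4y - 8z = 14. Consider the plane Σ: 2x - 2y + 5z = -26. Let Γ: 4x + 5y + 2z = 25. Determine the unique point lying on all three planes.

Solving the 3×3 linear system x - 4y - 8z = 14, 2x - 2y + 5z = -26, 4x + 5y + 2z = 25 (e.g. by elimination or Cramer's rule, determinant = -237) gives (2, 5, -4).

(2, 5, -4)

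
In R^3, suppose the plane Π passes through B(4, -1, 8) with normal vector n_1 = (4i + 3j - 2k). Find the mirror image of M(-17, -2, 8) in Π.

Π: n_1·r = n_1·B gives 4x + 3y - 2z = -3.
λ = (n·M − d)/|n|² = (-90 − (-3))/29 = -3.
Reflection = M − 2λn = (-17, -2, 8) − (-6)·(4, 3, -2) = (7, 16, -4).

(7, 16, -4)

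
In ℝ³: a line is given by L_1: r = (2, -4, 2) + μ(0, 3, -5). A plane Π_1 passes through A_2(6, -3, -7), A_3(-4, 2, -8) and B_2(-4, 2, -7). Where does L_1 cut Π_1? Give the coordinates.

A_2A_3 = (-10, 5, -1), A_2B_2 = (-10, 5, 0); a normal to Π_1 is A_2A_3 × A_2B_2 = (5, 10, 0).
Using A_2: Π_1 has equation 5x + 10y = 0.
Substitute r = (2, -4, 2) + t(0, 3, -5) into the plane: -30 + 30t = 0, so t = 1.
Intersection: (2, -4, 2) + 1·(0, 3, -5) = (2, -1, -3).

(2, -1, -3)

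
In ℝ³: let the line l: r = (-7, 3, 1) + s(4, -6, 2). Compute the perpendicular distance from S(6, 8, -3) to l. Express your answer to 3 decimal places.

14.370

Taking (-7, 3, 1) on l with direction v = (4, -6, 2): w = S − (-7, 3, 1) = (13, 5, -4), and w × v = (-14, -42, -98).
Distance = |w × v| / |v| = √11564 / √56 ≈ 14.370.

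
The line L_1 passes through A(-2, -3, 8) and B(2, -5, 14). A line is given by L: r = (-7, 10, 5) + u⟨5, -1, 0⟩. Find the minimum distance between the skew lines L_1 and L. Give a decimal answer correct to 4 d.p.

10.9697

A direction vector for L_1 is B − A = (4, -2, 6).
Common perpendicular direction n = (4, -2, 6) × (5, -1, 0) = (6, 30, 6).
With w = (-7, 10, 5) − (-2, -3, 8) = (-5, 13, -3), w · n = 342.
Distance = |w · n| / |n| = |342| / √972 ≈ 10.9697.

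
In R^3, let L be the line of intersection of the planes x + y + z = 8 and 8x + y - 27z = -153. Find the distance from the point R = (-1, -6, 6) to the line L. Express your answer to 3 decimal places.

Direction of L: (1, 1, 1) × (8, 1, -27) = (-28, 35, -7).
A point on L: solving the two plane equations with x = 1 gives (1, 1, 6).
Taking (1, 1, 6) on L with direction v = (-28, 35, -7): w = R − (1, 1, 6) = (-2, -7, 0), and w × v = (49, -14, -266).
Distance = |w × v| / |v| = √73353 / √2058 ≈ 5.970.

5.970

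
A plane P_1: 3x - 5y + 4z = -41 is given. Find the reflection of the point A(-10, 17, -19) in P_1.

λ = (n·A − d)/|n|² = (-191 − (-41))/50 = -3.
Reflection = A − 2λn = (-10, 17, -19) − (-6)·(3, -5, 4) = (8, -13, 5).

(8, -13, 5)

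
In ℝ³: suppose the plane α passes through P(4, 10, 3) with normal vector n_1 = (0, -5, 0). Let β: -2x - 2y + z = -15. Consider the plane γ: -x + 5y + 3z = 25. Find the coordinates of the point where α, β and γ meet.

(-8, 10, -11)

α: n_1·r = n_1·P gives -5y = -50.
Solving the 3×3 linear system -5y = -50, -2x - 2y + z = -15, -x + 5y + 3z = 25 (e.g. by elimination or Cramer's rule, determinant = -25) gives (-8, 10, -11).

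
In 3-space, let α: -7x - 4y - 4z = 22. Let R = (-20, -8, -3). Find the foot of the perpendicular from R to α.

(-6, 0, 5)

Foot = R − λn with λ = (n·R − d)/|n|² = (184 − 22)/81 = 2.
Foot = (-20, -8, -3) − 2·(-7, -4, -4) = (-6, 0, 5).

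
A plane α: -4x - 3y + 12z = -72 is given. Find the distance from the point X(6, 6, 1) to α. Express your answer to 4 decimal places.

3.2308

n·X − d = (-4)·(6) + (-3)·(6) + (12)·(1) − (-72) = 42; |n| = √169.
Distance = |42| / √169 = 42/√169 ≈ 3.2308.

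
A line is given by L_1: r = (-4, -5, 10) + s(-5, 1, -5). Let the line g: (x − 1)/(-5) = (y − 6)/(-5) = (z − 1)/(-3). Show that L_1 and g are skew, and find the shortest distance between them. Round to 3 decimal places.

g has direction (-5, -5, -3) through (1, 6, 1).
Common perpendicular direction n = (-5, 1, -5) × (-5, -5, -3) = (-28, 10, 30).
With w = (1, 6, 1) − (-4, -5, 10) = (5, 11, -9), w · n = -300.
Since n ≠ 0 the lines are not parallel, and w · n = -300 ≠ 0 so they do not intersect; hence they are skew.
Distance = |w · n| / |n| = |-300| / √1784 ≈ 7.103.

7.103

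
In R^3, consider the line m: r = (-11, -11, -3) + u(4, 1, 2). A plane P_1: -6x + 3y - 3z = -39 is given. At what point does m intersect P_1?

Substitute r = (-11, -11, -3) + t(4, 1, 2) into the plane: 42 + (-27)t = -39, so t = 3.
Intersection: (-11, -11, -3) + 3·(4, 1, 2) = (1, -8, 3).

(1, -8, 3)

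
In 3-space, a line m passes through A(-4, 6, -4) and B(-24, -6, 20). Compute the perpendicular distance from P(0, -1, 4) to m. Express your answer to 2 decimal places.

A direction vector for m is B − A = (-20, -12, 24).
Taking (-4, 6, -4) on m with direction v = (-20, -12, 24): w = P − (-4, 6, -4) = (4, -7, 8), and w × v = (-72, -256, -188).
Distance = |w × v| / |v| = √106064 / √1120 ≈ 9.73.

9.73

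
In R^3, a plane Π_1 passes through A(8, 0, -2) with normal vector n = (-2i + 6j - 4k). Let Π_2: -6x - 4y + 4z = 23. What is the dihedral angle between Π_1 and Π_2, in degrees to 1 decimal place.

Π_1: n·r = n·A gives -2x + 6y - 4z = -8.
cos θ = |n₁·n₂| / (|n₁||n₂|) = |-28| / (√56 · √68).
θ = arccos(0.45374) ≈ 63.0°.

63.0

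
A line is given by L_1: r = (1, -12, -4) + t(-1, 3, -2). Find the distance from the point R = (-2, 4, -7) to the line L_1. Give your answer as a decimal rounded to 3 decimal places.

Taking (1, -12, -4) on L_1 with direction v = (-1, 3, -2): w = R − (1, -12, -4) = (-3, 16, -3), and w × v = (-23, -3, 7).
Distance = |w × v| / |v| = √587 / √14 ≈ 6.475.

6.475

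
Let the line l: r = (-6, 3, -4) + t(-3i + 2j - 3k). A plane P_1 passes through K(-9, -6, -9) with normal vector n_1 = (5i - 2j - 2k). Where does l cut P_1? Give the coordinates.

(-3, 1, -1)

P_1: n_1·r = n_1·K gives 5x - 2y - 2z = -15.
Substitute r = (-6, 3, -4) + t(-3, 2, -3) into the plane: -28 + (-13)t = -15, so t = -1.
Intersection: (-6, 3, -4) + (-1)·(-3, 2, -3) = (-3, 1, -1).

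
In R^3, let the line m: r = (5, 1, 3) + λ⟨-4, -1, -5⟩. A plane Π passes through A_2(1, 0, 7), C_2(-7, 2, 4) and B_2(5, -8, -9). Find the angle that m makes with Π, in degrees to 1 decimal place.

A_2C_2 = (-8, 2, -3), A_2B_2 = (4, -8, -16); a normal to Π is A_2C_2 × A_2B_2 = (-56, -140, 56).
Using A_2: Π has equation -56x - 140y + 56z = 336.
sin θ = |n·v| / (|n||v|) = |84| / (√25872 · √42) = 0.08058.
θ ≈ 4.6°.

4.6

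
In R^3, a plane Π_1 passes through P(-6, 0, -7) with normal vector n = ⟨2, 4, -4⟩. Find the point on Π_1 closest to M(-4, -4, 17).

Π_1: n·r = n·P gives 2x + 4y - 4z = 16.
Foot = M − λn with λ = (n·M − d)/|n|² = (-92 − 16)/36 = -3.
Foot = (-4, -4, 17) − (-3)·(2, 4, -4) = (2, 8, 5).

(2, 8, 5)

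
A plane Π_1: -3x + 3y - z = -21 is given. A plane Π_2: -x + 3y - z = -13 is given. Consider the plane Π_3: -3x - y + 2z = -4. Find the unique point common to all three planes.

Solving the 3×3 linear system -3x + 3y - z = -21, -x + 3y - z = -13, -3x - y + 2z = -4 (e.g. by elimination or Cramer's rule, determinant = -10) gives (4, -2, 3).

(4, -2, 3)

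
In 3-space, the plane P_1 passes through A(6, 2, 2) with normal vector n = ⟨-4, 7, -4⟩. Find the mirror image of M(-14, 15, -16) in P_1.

P_1: n·r = n·A gives -4x + 7y - 4z = -18.
λ = (n·M − d)/|n|² = (225 − (-18))/81 = 3.
Reflection = M − 2λn = (-14, 15, -16) − 6·(-4, 7, -4) = (10, -27, 8).

(10, -27, 8)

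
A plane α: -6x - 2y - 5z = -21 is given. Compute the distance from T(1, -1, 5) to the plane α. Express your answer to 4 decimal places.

n·T − d = (-6)·(1) + (-2)·(-1) + (-5)·(5) − (-21) = -8; |n| = √65.
Distance = |-8| / √65 = 8/√65 ≈ 0.9923.

0.9923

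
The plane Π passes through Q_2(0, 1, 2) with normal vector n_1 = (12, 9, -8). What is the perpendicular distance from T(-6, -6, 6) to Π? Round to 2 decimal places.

Π: n_1·r = n_1·Q_2 gives 12x + 9y - 8z = -7.
n·T − d = (12)·(-6) + (9)·(-6) + (-8)·(6) − (-7) = -167; |n| = √289.
Distance = |-167| / √289 = 167/√289 ≈ 9.82.

9.82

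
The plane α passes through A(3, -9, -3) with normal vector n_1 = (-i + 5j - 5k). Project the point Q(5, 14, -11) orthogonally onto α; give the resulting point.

α: n_1·r = n_1·A gives -x + 5y - 5z = -33.
Foot = Q − λn with λ = (n·Q − d)/|n|² = (120 − (-33))/51 = 3.
Foot = (5, 14, -11) − 3·(-1, 5, -5) = (8, -1, 4).

(8, -1, 4)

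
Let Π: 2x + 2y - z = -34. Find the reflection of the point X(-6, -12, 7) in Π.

λ = (n·X − d)/|n|² = (-43 − (-34))/9 = -1.
Reflection = X − 2λn = (-6, -12, 7) − (-2)·(2, 2, -1) = (-2, -8, 5).

(-2, -8, 5)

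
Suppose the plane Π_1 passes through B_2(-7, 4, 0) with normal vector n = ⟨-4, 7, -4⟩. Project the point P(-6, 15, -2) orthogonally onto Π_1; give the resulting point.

Π_1: n·r = n·B_2 gives -4x + 7y - 4z = 56.
Foot = P − λn with λ = (n·P − d)/|n|² = (137 − 56)/81 = 1.
Foot = (-6, 15, -2) − 1·(-4, 7, -4) = (-2, 8, 2).

(-2, 8, 2)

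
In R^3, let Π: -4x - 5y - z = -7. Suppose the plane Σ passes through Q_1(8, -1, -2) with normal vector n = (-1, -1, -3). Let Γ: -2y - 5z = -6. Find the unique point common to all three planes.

(-2, 3, 0)

Σ: n·r = n·Q_1 gives -x - y - 3z = -1.
Solving the 3×3 linear system -4x - 5y - z = -7, -x - y - 3z = -1, -2y - 5z = -6 (e.g. by elimination or Cramer's rule, determinant = 27) gives (-2, 3, 0).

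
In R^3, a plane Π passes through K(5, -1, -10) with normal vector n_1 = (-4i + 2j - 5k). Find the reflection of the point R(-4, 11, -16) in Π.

(12, 3, 4)

Π: n_1·r = n_1·K gives -4x + 2y - 5z = 28.
λ = (n·R − d)/|n|² = (118 − 28)/45 = 2.
Reflection = R − 2λn = (-4, 11, -16) − 4·(-4, 2, -5) = (12, 3, 4).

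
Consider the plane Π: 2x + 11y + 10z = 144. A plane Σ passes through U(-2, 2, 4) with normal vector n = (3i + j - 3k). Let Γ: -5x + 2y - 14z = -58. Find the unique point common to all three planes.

(-2, 8, 6)

Σ: n·r = n·U gives 3x + y - 3z = -16.
Solving the 3×3 linear system 2x + 11y + 10z = 144, 3x + y - 3z = -16, -5x + 2y - 14z = -58 (e.g. by elimination or Cramer's rule, determinant = 721) gives (-2, 8, 6).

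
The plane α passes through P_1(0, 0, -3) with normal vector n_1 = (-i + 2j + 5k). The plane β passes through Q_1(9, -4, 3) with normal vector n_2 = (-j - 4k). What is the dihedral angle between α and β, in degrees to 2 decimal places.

α: n_1·r = n_1·P_1 gives -x + 2y + 5z = -15.
β: n_2·r = n_2·Q_1 gives -y - 4z = -8.
cos θ = |n₁·n₂| / (|n₁||n₂|) = |-22| / (√30 · √17).
θ = arccos(0.97418) ≈ 13.05°.

13.05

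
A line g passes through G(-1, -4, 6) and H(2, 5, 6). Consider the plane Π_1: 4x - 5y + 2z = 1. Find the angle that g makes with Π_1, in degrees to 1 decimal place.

31.2

A direction vector for g is H − G = (3, 9, 0).
sin θ = |n·v| / (|n||v|) = |-33| / (√45 · √90) = 0.51854.
θ ≈ 31.2°.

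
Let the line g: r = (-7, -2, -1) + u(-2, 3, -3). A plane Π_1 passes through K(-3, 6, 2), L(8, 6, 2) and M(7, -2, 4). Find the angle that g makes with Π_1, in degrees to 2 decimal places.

KL = (11, 0, 0), KM = (10, -8, 2); a normal to Π_1 is KL × KM = (0, -22, -88).
Using K: Π_1 has equation -22y - 88z = -308.
sin θ = |n·v| / (|n||v|) = |198| / (√8228 · √22) = 0.46538.
θ ≈ 27.73°.

27.73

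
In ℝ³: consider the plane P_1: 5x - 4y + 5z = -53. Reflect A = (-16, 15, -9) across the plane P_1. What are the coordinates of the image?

λ = (n·A − d)/|n|² = (-185 − (-53))/66 = -2.
Reflection = A − 2λn = (-16, 15, -9) − (-4)·(5, -4, 5) = (4, -1, 11).

(4, -1, 11)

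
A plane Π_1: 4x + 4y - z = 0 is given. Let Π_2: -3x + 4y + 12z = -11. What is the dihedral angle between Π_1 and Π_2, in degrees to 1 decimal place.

cos θ = |n₁·n₂| / (|n₁||n₂|) = |-8| / (√33 · √169).
θ = arccos(0.10712) ≈ 83.9°.

83.9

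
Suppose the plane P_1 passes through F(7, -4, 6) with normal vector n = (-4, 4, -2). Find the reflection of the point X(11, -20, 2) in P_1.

(-5, -4, -6)

P_1: n·r = n·F gives -4x + 4y - 2z = -56.
λ = (n·X − d)/|n|² = (-128 − (-56))/36 = -2.
Reflection = X − 2λn = (11, -20, 2) − (-4)·(-4, 4, -2) = (-5, -4, -6).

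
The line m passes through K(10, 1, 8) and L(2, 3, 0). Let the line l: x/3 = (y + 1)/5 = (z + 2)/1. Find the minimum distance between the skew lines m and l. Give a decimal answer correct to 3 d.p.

1.120

A direction vector for m is L − K = (-8, 2, -8).
l has direction (3, 5, 1) through (0, -1, -2).
Common perpendicular direction n = (-8, 2, -8) × (3, 5, 1) = (42, -16, -46).
With w = (0, -1, -2) − (10, 1, 8) = (-10, -2, -10), w · n = 72.
Distance = |w · n| / |n| = |72| / √4136 ≈ 1.120.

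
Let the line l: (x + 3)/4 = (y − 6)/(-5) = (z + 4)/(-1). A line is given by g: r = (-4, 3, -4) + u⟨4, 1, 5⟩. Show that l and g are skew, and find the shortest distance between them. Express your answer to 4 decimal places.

2.3094

l has direction (4, -5, -1) through (-3, 6, -4).
Common perpendicular direction n = (4, -5, -1) × (4, 1, 5) = (-24, -24, 24).
With w = (-4, 3, -4) − (-3, 6, -4) = (-1, -3, 0), w · n = 96.
Since n ≠ 0 the lines are not parallel, and w · n = 96 ≠ 0 so they do not intersect; hence they are skew.
Distance = |w · n| / |n| = |96| / √1728 ≈ 2.3094.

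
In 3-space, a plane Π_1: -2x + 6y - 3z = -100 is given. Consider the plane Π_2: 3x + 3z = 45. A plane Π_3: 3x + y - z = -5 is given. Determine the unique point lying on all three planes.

Solving the 3×3 linear system -2x + 6y - 3z = -100, 3x + 3z = 45, 3x + y - z = -5 (e.g. by elimination or Cramer's rule, determinant = 69) gives (5, -10, 10).

(5, -10, 10)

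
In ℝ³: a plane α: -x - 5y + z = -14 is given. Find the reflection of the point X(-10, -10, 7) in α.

λ = (n·X − d)/|n|² = (67 − (-14))/27 = 3.
Reflection = X − 2λn = (-10, -10, 7) − 6·(-1, -5, 1) = (-4, 20, 1).

(-4, 20, 1)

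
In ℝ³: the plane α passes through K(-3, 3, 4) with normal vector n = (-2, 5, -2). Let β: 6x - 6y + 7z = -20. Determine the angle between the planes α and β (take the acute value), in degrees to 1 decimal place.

27.6

α: n·r = n·K gives -2x + 5y - 2z = 13.
cos θ = |n₁·n₂| / (|n₁||n₂|) = |-56| / (√33 · √121).
θ = arccos(0.88621) ≈ 27.6°.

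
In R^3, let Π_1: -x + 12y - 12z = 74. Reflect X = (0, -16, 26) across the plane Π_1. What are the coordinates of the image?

(-4, 32, -22)

λ = (n·X − d)/|n|² = (-504 − 74)/289 = -2.
Reflection = X − 2λn = (0, -16, 26) − (-4)·(-1, 12, -12) = (-4, 32, -22).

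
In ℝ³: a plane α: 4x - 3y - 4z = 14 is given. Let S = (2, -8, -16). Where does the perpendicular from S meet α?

Foot = S − λn with λ = (n·S − d)/|n|² = (96 − 14)/41 = 2.
Foot = (2, -8, -16) − 2·(4, -3, -4) = (-6, -2, -8).

(-6, -2, -8)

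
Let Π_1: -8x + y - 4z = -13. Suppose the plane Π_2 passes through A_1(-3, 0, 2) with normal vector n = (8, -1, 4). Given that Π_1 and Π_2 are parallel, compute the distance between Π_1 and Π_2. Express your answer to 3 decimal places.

3.222

Π_2: n·r = n·A_1 gives 8x - y + 4z = -16.
Rescale Π_2 by 1/(-1): -8x + y - 4z = 16. Then distance = |-13 − 16| / √81 ≈ 3.222.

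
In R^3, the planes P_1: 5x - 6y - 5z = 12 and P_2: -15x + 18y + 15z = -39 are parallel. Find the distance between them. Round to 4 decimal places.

0.1078

Rescale P_2 by 1/(-3): 5x - 6y - 5z = 13. Then distance = |12 − 13| / √86 ≈ 0.1078.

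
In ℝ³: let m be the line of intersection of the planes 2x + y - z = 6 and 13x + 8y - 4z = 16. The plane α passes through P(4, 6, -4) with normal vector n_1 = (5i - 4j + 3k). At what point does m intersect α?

(0, -2, -8)

Direction of m: (2, 1, -1) × (13, 8, -4) = (4, -5, 3).
A point on m: solving the two plane equations with x = -16 gives (-16, 18, -20).
α: n_1·r = n_1·P gives 5x - 4y + 3z = -16.
Substitute r = (-16, 18, -20) + t(4, -5, 3) into the plane: -212 + 49t = -16, so t = 4.
Intersection: (-16, 18, -20) + 4·(4, -5, 3) = (0, -2, -8).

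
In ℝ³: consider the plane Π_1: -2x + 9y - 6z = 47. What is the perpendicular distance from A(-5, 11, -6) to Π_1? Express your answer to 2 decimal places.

8.91

n·A − d = (-2)·(-5) + (9)·(11) + (-6)·(-6) − 47 = 98; |n| = √121.
Distance = |98| / √121 = 98/√121 ≈ 8.91.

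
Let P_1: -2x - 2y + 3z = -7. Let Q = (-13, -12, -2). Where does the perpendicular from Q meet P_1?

Foot = Q − λn with λ = (n·Q − d)/|n|² = (44 − (-7))/17 = 3.
Foot = (-13, -12, -2) − 3·(-2, -2, 3) = (-7, -6, -11).

(-7, -6, -11)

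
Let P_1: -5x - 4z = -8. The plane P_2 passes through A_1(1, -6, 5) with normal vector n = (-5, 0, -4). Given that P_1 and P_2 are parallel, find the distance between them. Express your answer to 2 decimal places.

2.65

P_2: n·r = n·A_1 gives -5x - 4z = -25.
Same normal n = (-5, 0, -4) with |n| = √41; distance = |-8 − (-25)| / |n| = 17/√41 ≈ 2.65.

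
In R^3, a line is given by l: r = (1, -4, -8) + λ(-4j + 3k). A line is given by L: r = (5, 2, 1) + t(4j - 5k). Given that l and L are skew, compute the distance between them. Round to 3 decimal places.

Common perpendicular direction n = (0, -4, 3) × (0, 4, -5) = (8, 0, 0).
With w = (5, 2, 1) − (1, -4, -8) = (4, 6, 9), w · n = 32.
Distance = |w · n| / |n| = |32| / √64 ≈ 4.000.

4.000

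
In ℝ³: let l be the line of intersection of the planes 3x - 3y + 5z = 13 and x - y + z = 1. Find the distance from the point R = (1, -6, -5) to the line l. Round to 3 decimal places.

12.669

Direction of l: (3, -3, 5) × (1, -1, 1) = (2, 2, 0).
A point on l: solving the two plane equations with x = -1 gives (-1, 3, 5).
Taking (-1, 3, 5) on l with direction v = (2, 2, 0): w = R − (-1, 3, 5) = (2, -9, -10), and w × v = (20, -20, 22).
Distance = |w × v| / |v| = √1284 / √8 ≈ 12.669.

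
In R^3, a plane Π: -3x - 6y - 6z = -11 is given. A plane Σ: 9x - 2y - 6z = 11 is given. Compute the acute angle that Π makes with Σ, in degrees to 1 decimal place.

cos θ = |n₁·n₂| / (|n₁||n₂|) = |21| / (√81 · √121).
θ = arccos(0.21212) ≈ 77.8°.

77.8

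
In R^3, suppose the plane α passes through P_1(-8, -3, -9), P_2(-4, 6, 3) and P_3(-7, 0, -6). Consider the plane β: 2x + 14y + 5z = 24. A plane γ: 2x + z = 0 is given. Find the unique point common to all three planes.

(-3, 0, 6)

P_1P_2 = (4, 9, 12), P_1P_3 = (1, 3, 3); a normal to α is P_1P_2 × P_1P_3 = (-9, 0, 3).
Using P_1: α has equation -9x + 3z = 45.
Solving the 3×3 linear system -9x + 3z = 45, 2x + 14y + 5z = 24, 2x + z = 0 (e.g. by elimination or Cramer's rule, determinant = -210) gives (-3, 0, 6).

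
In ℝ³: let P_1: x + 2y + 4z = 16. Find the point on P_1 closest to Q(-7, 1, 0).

(-6, 3, 4)

Foot = Q − λn with λ = (n·Q − d)/|n|² = (-5 − 16)/21 = -1.
Foot = (-7, 1, 0) − (-1)·(1, 2, 4) = (-6, 3, 4).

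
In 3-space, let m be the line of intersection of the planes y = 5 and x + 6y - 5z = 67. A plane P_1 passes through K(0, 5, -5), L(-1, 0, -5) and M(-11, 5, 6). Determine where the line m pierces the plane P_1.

Direction of m: (0, 1, 0) × (1, 6, -5) = (-5, 0, -1).
A point on m: solving the two plane equations with x = -3 gives (-3, 5, -8).
KL = (-1, -5, 0), KM = (-11, 0, 11); a normal to P_1 is KL × KM = (-55, 11, -55).
Using K: P_1 has equation -55x + 11y - 55z = 330.
Substitute r = (-3, 5, -8) + t(-5, 0, -1) into the plane: 660 + 330t = 330, so t = -1.
Intersection: (-3, 5, -8) + (-1)·(-5, 0, -1) = (2, 5, -7).

(2, 5, -7)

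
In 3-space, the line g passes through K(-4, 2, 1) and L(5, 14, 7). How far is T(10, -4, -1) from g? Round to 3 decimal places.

15.141

A direction vector for g is L − K = (9, 12, 6).
Taking (-4, 2, 1) on g with direction v = (9, 12, 6): w = T − (-4, 2, 1) = (14, -6, -2), and w × v = (-12, -102, 222).
Distance = |w × v| / |v| = √59832 / √261 ≈ 15.141.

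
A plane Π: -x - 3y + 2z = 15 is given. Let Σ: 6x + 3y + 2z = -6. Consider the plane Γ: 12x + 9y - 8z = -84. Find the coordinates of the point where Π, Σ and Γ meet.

Solving the 3×3 linear system -x - 3y + 2z = 15, 6x + 3y + 2z = -6, 12x + 9y - 8z = -84 (e.g. by elimination or Cramer's rule, determinant = -138) gives (-3, 0, 6).

(-3, 0, 6)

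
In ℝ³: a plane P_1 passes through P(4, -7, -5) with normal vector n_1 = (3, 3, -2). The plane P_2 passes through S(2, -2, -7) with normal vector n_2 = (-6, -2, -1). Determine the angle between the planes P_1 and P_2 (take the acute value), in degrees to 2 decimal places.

P_1: n_1·r = n_1·P gives 3x + 3y - 2z = 1.
P_2: n_2·r = n_2·S gives -6x - 2y - z = -1.
cos θ = |n₁·n₂| / (|n₁||n₂|) = |-22| / (√22 · √41).
θ = arccos(0.73252) ≈ 42.90°.

42.90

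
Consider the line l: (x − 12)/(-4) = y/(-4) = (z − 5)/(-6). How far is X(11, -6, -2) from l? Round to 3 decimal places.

l has direction (-4, -4, -6) through (12, 0, 5).
Taking (12, 0, 5) on l with direction v = (-4, -4, -6): w = X − (12, 0, 5) = (-1, -6, -7), and w × v = (8, 22, -20).
Distance = |w × v| / |v| = √948 / √68 ≈ 3.734.

3.734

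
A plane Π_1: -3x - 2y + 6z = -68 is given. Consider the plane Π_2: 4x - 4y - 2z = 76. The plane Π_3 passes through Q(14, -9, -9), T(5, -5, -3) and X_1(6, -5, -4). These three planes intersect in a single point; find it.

QT = (-9, 4, 6), QX_1 = (-8, 4, 5); a normal to Π_3 is QT × QX_1 = (-4, -3, -4).
Using Q: Π_3 has equation -4x - 3y - 4z = 7.
Solving the 3×3 linear system -3x - 2y + 6z = -68, 4x - 4y - 2z = 76, -4x - 3y - 4z = 7 (e.g. by elimination or Cramer's rule, determinant = -246) gives (10, -5, -8).

(10, -5, -8)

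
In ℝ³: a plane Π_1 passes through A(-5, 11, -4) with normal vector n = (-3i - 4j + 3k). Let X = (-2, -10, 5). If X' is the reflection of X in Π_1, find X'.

(16, 14, -13)

Π_1: n·r = n·A gives -3x - 4y + 3z = -41.
λ = (n·X − d)/|n|² = (61 − (-41))/34 = 3.
Reflection = X − 2λn = (-2, -10, 5) − 6·(-3, -4, 3) = (16, 14, -13).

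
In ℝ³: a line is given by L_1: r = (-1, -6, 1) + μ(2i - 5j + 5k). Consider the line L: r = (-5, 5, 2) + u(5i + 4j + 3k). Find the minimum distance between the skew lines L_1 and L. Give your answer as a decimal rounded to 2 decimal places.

7.39

Common perpendicular direction n = (2, -5, 5) × (5, 4, 3) = (-35, 19, 33).
With w = (-5, 5, 2) − (-1, -6, 1) = (-4, 11, 1), w · n = 382.
Distance = |w · n| / |n| = |382| / √2675 ≈ 7.39.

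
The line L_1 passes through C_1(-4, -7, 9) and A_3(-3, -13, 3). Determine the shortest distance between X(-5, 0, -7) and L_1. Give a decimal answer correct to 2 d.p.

16.36

A direction vector for L_1 is A_3 − C_1 = (1, -6, -6).
Taking (-4, -7, 9) on L_1 with direction v = (1, -6, -6): w = X − (-4, -7, 9) = (-1, 7, -16), and w × v = (-138, -22, -1).
Distance = |w × v| / |v| = √19529 / √73 ≈ 16.36.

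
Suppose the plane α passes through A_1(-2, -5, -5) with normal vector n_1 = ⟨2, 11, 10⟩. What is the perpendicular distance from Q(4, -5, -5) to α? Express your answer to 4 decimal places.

0.8000

α: n_1·r = n_1·A_1 gives 2x + 11y + 10z = -109.
n·Q − d = (2)·(4) + (11)·(-5) + (10)·(-5) − (-109) = 12; |n| = √225.
Distance = |12| / √225 = 12/√225 ≈ 0.8000.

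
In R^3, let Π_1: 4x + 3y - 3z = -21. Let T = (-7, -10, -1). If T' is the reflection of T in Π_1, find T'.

(1, -4, -7)

λ = (n·T − d)/|n|² = (-55 − (-21))/34 = -1.
Reflection = T − 2λn = (-7, -10, -1) − (-2)·(4, 3, -3) = (1, -4, -7).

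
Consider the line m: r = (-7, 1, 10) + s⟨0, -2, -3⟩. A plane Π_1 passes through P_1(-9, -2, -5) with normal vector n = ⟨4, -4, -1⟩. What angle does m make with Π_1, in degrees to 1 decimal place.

32.1

Π_1: n·r = n·P_1 gives 4x - 4y - z = -23.
sin θ = |n·v| / (|n||v|) = |11| / (√33 · √13) = 0.53109.
θ ≈ 32.1°.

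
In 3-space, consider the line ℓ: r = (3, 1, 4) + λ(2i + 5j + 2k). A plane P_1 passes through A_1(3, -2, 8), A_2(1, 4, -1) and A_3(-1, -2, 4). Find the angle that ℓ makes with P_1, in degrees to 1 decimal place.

A_1A_2 = (-2, 6, -9), A_1A_3 = (-4, 0, -4); a normal to P_1 is A_1A_2 × A_1A_3 = (-24, 28, 24).
Using A_1: P_1 has equation -24x + 28y + 24z = 64.
sin θ = |n·v| / (|n||v|) = |140| / (√1936 · √33) = 0.55388.
θ ≈ 33.6°.

33.6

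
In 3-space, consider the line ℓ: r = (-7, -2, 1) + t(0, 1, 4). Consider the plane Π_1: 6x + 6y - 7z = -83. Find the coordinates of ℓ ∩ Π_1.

Substitute r = (-7, -2, 1) + t(0, 1, 4) into the plane: -61 + (-22)t = -83, so t = 1.
Intersection: (-7, -2, 1) + 1·(0, 1, 4) = (-7, -1, 5).

(-7, -1, 5)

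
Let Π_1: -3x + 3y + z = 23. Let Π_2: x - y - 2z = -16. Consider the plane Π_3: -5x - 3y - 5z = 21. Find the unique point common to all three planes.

(-8, -2, 5)

Solving the 3×3 linear system -3x + 3y + z = 23, x - y - 2z = -16, -5x - 3y - 5z = 21 (e.g. by elimination or Cramer's rule, determinant = 40) gives (-8, -2, 5).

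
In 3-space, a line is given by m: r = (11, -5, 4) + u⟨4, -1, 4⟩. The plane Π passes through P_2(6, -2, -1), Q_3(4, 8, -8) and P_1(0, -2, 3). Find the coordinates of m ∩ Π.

(7, -4, 0)

P_2Q_3 = (-2, 10, -7), P_2P_1 = (-6, 0, 4); a normal to Π is P_2Q_3 × P_2P_1 = (40, 50, 60).
Using P_2: Π has equation 40x + 50y + 60z = 80.
Substitute r = (11, -5, 4) + t(4, -1, 4) into the plane: 430 + 350t = 80, so t = -1.
Intersection: (11, -5, 4) + (-1)·(4, -1, 4) = (7, -4, 0).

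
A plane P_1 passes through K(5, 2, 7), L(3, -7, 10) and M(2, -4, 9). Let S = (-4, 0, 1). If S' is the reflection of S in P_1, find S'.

KL = (-2, -9, 3), KM = (-3, -6, 2); a normal to P_1 is KL × KM = (0, -5, -15).
Using K: P_1 has equation -5y - 15z = -115.
λ = (n·S − d)/|n|² = (-15 − (-115))/250 = 2/5.
Reflection = S − 2λn = (-4, 0, 1) − (4/5)·(0, -5, -15) = (-4, 4, 13).

(-4, 4, 13)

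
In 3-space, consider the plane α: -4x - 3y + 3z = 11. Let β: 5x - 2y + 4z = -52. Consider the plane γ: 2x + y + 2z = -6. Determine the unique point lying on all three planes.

(-8, 8, 1)

Solving the 3×3 linear system -4x - 3y + 3z = 11, 5x - 2y + 4z = -52, 2x + y + 2z = -6 (e.g. by elimination or Cramer's rule, determinant = 65) gives (-8, 8, 1).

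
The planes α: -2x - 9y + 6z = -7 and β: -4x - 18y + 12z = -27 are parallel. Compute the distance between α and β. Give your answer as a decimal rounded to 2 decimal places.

0.59

Rescale β by 1/2: -2x - 9y + 6z = -27/2. Then distance = |-7 − (-27/2)| / √121 ≈ 0.59.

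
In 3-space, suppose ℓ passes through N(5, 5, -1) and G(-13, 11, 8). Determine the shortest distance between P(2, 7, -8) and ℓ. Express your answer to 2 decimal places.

7.87

A direction vector for ℓ is G − N = (-18, 6, 9).
Taking (5, 5, -1) on ℓ with direction v = (-18, 6, 9): w = P − (5, 5, -1) = (-3, 2, -7), and w × v = (60, 153, 18).
Distance = |w × v| / |v| = √27333 / √441 ≈ 7.87.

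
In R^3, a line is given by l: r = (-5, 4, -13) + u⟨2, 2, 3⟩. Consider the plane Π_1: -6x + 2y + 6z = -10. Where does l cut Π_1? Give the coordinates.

Substitute r = (-5, 4, -13) + t(2, 2, 3) into the plane: -40 + 10t = -10, so t = 3.
Intersection: (-5, 4, -13) + 3·(2, 2, 3) = (1, 10, -4).

(1, 10, -4)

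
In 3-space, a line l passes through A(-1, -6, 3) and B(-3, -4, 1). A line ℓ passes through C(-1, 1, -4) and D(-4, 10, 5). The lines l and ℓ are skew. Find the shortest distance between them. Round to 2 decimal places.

A direction vector for l is B − A = (-2, 2, -2).
A direction vector for ℓ is D − C = (-3, 9, 9).
Common perpendicular direction n = (-2, 2, -2) × (-3, 9, 9) = (36, 24, -12).
With w = (-1, 1, -4) − (-1, -6, 3) = (0, 7, -7), w · n = 252.
Distance = |w · n| / |n| = |252| / √2016 ≈ 5.61.

5.61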